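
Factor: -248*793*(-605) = 2^3*5^1*11^2*13^1*31^1*61^1 = 118981720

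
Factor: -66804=-1*2^2*3^1*19^1*293^1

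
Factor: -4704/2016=-1*3^(-1)*7^1=-7/3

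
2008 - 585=1423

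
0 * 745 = 0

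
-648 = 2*(-324)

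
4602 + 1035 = 5637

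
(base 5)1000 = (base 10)125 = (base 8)175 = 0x7d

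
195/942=65/314 ≈ 0.207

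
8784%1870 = 1304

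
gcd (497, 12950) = 7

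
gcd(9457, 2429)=7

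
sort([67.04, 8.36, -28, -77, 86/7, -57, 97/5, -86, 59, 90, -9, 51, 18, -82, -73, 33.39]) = [-86, -82, -77, -73, -57, -28, -9, 8.36, 86/7, 18, 97/5, 33.39, 51, 59, 67.04, 90]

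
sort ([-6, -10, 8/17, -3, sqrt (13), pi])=[-10, -6, -3, 8/17, pi, sqrt (13)]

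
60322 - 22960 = 37362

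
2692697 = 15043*179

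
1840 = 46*40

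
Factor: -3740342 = -1 * 2^1 * 67^1 * 103^1 * 271^1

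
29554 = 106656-77102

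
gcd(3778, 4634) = 2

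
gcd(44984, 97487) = 1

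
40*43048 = 1721920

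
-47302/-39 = 1212+34/39 ≈ 1212.87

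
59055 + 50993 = 110048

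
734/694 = 1 + 20/347 ≈ 1.06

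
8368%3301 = 1766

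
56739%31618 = 25121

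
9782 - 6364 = 3418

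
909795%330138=249519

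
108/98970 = 18/16495 ≈ 0.00109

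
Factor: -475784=-1 * 2^3 * 59473^1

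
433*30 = 12990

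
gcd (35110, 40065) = 5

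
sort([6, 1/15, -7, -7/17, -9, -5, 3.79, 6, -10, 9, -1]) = [-10, -9, -7, -5, -1, -7/17, 1/15, 3.79, 6, 6, 9]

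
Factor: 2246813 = 61^1 * 36833^1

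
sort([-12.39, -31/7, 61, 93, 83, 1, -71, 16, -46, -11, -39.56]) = [-71, -46, -39.56, -12.39, -11, -31/7, 1, 16, 61, 83, 93]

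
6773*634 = 4294082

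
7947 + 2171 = 10118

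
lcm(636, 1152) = 61056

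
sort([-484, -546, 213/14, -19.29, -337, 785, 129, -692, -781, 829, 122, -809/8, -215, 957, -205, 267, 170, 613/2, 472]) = [-781, -692, -546, -484, -337, -215, -205, -809/8, -19.29, 213/14, 122, 129, 170, 267, 613/2, 472, 785, 829, 957]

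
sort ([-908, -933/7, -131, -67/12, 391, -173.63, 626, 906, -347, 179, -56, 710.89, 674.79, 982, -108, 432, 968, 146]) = [-908, -347, -173.63, -933/7, -131, -108, -56, -67/12, 146, 179, 391, 432, 626, 674.79, 710.89, 906, 968, 982]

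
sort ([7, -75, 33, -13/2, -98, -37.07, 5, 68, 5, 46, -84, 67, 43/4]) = [-98, -84, -75, -37.07, -13/2, 5, 5, 7, 43/4, 33, 46, 67, 68]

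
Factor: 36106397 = 79^1*457043^1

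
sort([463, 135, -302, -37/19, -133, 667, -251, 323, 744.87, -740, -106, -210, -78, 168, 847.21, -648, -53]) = [-740, -648, -302, -251, -210, -133, -106, -78, -53, -37/19, 135, 168, 323, 463, 667, 744.87, 847.21]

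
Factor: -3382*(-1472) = 2^7*19^1*23^1*89^1 = 4978304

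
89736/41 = 2188 + 28/41≈2188.68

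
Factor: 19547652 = 2^2 * 3^1 * 41^1 * 67^1 * 593^1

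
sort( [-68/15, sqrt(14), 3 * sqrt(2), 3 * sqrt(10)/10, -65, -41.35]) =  [-65, -41.35, -68/15, 3 * sqrt(10)/10, sqrt(14), 3 * sqrt(2)]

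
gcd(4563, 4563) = 4563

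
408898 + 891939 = 1300837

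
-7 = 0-7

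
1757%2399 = 1757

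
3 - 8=-5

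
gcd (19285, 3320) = 5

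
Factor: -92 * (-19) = 2^2 * 19^1 * 23^1 = 1748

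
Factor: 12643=47^1*269^1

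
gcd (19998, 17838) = 18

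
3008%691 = 244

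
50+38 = 88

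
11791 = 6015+5776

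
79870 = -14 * (-5705)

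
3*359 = 1077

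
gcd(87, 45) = 3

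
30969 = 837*37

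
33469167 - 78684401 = -45215234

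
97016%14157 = 12074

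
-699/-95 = 7+34/95≈7.36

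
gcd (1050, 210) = 210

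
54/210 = 9/35 ≈ 0.257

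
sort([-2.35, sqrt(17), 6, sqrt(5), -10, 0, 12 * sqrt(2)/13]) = [-10, -2.35, 0, 12 * sqrt(2)/13, sqrt(5), sqrt(17), 6]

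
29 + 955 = 984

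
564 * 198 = 111672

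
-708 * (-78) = 55224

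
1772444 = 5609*316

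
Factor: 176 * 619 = 2^4 * 11^1 * 619^1 = 108944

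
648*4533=2937384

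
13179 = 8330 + 4849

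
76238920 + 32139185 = 108378105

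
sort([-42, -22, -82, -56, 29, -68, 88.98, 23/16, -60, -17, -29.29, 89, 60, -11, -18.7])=[-82, -68, -60, -56, -42, -29.29, -22, -18.7, -17, -11, 23/16, 29, 60, 88.98, 89]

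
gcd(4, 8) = 4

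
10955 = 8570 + 2385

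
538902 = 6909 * 78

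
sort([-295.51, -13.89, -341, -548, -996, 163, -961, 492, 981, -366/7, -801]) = [-996, -961, -801, -548, -341, -295.51, -366/7, -13.89, 163, 492, 981]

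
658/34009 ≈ 0.0193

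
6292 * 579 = 3643068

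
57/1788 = 19/596 ≈ 0.0319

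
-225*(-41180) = 9265500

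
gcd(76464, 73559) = 1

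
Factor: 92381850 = 2^1*3^3*5^2*11^1*6221^1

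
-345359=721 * (-479)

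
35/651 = 5/93 ≈ 0.0538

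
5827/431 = 13 + 224/431 ≈ 13.52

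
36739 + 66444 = 103183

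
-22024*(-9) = 198216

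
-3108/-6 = 518 = 518.00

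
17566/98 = 8783/49 ≈ 179.24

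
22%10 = 2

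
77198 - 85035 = -7837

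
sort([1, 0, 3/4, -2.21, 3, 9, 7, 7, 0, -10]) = [-10, -2.21, 0, 0, 3/4, 1, 3, 7, 7, 9]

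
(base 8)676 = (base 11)376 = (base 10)446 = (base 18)16e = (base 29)fb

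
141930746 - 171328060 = -29397314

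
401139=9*44571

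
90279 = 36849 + 53430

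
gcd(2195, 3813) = 1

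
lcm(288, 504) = 2016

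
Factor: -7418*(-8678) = 2^2*3709^1*4339^1 = 64373404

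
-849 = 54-903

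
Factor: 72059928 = 2^3*3^1*1499^1*2003^1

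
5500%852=388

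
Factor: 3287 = 19^1*173^1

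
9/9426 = 3/3142 ≈ 0.000955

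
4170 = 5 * 834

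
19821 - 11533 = 8288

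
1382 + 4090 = 5472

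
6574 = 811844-805270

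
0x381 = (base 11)746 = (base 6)4053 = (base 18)2df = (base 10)897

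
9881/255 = 38+191/255 ≈ 38.75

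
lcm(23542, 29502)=2330658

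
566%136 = 22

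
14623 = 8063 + 6560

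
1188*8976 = 10663488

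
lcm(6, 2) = 6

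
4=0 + 4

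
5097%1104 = 681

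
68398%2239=1228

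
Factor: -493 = -1*17^1*29^1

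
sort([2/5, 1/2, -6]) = [-6, 2/5, 1/2]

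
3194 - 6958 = -3764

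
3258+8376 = 11634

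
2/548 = 1/274 ≈ 0.00365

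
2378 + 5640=8018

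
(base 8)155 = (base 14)7b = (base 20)59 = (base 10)109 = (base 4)1231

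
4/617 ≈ 0.00648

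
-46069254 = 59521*(-774)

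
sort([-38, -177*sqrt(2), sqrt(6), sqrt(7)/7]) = [-177*sqrt(2), -38, sqrt(7)/7, sqrt(6)]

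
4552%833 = 387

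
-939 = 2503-3442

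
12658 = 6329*2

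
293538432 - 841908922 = -548370490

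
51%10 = 1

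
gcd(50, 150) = 50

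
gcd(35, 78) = 1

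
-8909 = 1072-9981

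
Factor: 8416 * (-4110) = -1 * 2^6 * 3^1 * 5^1 * 137^1 * 263^1 = -34589760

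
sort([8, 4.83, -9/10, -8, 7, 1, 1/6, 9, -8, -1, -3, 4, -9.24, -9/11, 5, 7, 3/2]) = [-9.24, -8, -8, -3, -1, -9/10, -9/11, 1/6, 1, 3/2, 4, 4.83, 5, 7, 7, 8, 9]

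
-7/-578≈0.0121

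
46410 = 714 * 65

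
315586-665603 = -350017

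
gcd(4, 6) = 2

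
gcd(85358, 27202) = 938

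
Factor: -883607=-1*43^1*20549^1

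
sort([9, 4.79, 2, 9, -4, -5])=[-5, -4, 2, 4.79, 9, 9]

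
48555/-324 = -5395/36 ≈ -149.86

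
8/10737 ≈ 0.000745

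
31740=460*69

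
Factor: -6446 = -1*2^1*11^1*293^1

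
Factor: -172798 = -1*2^1*86399^1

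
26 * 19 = 494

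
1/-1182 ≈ -0.000846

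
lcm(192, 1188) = 19008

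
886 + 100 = 986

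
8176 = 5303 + 2873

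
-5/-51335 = 1/10267 ≈ 0.0000974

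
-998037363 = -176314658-821722705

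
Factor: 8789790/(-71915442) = -1 * 5^1 * 292993^1 * 11985907^(-1) = -1464965/11985907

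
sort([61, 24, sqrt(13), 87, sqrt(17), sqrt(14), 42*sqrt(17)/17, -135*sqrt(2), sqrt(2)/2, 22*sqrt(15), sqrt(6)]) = [-135*sqrt(2), sqrt(2)/2, sqrt(6), sqrt(13), sqrt(14), sqrt(17), 42*sqrt(17)/17, 24, 61, 22*sqrt(15), 87]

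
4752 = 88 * 54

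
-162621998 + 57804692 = -104817306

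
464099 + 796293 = 1260392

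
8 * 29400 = 235200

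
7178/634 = 3589/317 ≈ 11.32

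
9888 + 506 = 10394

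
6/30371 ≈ 0.000198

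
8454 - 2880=5574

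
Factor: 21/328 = 2^ (-3) * 3^1 * 7^1 * 41^ (-1)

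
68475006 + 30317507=98792513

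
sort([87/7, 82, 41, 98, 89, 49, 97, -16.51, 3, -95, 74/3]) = [-95, -16.51, 3, 87/7, 74/3, 41, 49, 82, 89, 97, 98]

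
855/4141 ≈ 0.206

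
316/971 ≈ 0.325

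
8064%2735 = 2594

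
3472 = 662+2810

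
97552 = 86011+11541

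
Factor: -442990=-1*2^1*5^1*31^1*1429^1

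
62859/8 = 7857 + 3/8 ≈ 7857.38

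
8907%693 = 591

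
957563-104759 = 852804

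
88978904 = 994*89516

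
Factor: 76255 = 5^1*101^1*151^1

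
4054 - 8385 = -4331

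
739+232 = 971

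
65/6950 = 13/1390 ≈ 0.00935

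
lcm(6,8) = 24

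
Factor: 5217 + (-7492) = -1 * 5^2 * 7^1 * 13^1 = -2275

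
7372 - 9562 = -2190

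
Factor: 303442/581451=2^1 * 3^(-1) * 13^(-1) * 17^(-1) * 173^1=346/663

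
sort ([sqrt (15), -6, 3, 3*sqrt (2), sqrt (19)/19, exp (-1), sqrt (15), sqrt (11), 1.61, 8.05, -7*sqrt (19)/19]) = [-6, -7*sqrt (19)/19, sqrt (19)/19, exp (-1), 1.61, 3, sqrt (11), sqrt (15), sqrt (15), 3*sqrt (2), 8.05]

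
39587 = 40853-1266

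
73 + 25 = 98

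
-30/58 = -15/29 ≈ -0.517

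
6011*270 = 1622970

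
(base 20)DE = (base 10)274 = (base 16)112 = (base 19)E8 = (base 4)10102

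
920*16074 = 14788080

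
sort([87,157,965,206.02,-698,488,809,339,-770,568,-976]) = [-976,-770,-698,87,157,206.02,339,488,568,809,965]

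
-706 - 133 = -839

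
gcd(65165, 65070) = 5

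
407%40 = 7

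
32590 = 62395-29805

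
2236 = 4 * 559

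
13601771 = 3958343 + 9643428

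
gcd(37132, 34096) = 4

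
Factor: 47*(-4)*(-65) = 2^2*5^1*13^1*47^1 = 12220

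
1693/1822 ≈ 0.929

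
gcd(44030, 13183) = 1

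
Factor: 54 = 2^1 * 3^3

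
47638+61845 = 109483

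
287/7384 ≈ 0.0389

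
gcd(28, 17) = 1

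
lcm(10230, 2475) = 153450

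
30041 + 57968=88009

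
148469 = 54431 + 94038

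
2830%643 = 258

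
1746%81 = 45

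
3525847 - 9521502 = -5995655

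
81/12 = 6 + 3/4 = 6.75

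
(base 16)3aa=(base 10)938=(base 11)783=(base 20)26i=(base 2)1110101010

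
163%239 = 163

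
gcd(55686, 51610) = 2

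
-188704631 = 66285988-254990619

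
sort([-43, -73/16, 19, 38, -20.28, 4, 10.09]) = [-43, -20.28, -73/16, 4, 10.09, 19, 38]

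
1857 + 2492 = 4349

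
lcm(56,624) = 4368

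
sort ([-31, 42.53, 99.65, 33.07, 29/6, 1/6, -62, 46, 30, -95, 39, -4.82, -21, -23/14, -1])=[-95, -62, -31, -21, -4.82, -23/14, -1, 1/6, 29/6, 30, 33.07, 39, 42.53, 46, 99.65]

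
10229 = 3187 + 7042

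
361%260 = 101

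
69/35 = 1 + 34/35 ≈ 1.97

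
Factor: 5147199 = 3^3*379^1*503^1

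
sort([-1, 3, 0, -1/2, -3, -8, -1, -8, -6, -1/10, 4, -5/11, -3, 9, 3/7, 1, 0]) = [-8, -8, -6, -3, -3, -1, -1, -1/2, -5/11, -1/10, 0, 0, 3/7, 1, 3, 4, 9]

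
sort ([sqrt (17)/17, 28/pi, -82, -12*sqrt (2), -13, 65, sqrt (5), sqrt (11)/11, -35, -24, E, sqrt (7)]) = [-82, -35, -24, -12*sqrt (2), -13, sqrt (17)/17, sqrt (11)/11, sqrt (5), sqrt (7), E, 28/pi, 65]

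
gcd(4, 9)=1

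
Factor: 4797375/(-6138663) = -1*5^3*11^1*379^(-1)*1163^1*5399^(-1) = -1599125/2046221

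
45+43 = 88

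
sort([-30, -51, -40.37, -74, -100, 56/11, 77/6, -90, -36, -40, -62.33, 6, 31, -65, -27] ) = [-100, -90, -74, -65, -62.33, -51, -40.37, -40, -36, -30, -27, 56/11, 6, 77/6, 31] 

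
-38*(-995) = 37810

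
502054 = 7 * 71722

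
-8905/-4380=1781/876 ≈ 2.03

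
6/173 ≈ 0.0347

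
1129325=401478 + 727847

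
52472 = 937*56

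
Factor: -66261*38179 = -1*3^1*13^1*73^1*523^1*1699^1 = -2529778719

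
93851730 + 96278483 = 190130213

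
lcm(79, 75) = 5925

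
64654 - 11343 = 53311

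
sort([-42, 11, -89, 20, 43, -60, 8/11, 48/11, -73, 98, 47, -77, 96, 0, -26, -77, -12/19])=[-89, -77, -77, -73, -60, -42, -26, -12/19, 0, 8/11, 48/11, 11, 20, 43, 47, 96, 98]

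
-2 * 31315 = -62630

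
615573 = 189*3257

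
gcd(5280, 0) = 5280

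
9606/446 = 21 + 120/223 ≈ 21.54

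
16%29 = 16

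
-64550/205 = -314-36/41 ≈ -314.88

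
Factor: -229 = -1*229^1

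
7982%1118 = 156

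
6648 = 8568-1920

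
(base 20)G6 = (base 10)326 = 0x146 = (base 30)AQ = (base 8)506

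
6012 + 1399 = 7411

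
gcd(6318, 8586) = 162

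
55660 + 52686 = 108346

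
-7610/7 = -1087 - 1/7≈-1087.14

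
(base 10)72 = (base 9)80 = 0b1001000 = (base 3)2200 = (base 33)26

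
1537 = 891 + 646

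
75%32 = 11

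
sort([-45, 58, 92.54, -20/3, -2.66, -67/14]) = [-45, -20/3, -67/14, -2.66, 58, 92.54]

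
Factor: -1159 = -1 * 19^1 * 61^1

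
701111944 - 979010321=-277898377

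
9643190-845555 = 8797635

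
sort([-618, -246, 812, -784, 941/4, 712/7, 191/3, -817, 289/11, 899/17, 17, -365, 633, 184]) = [-817, -784, -618, -365, -246, 17, 289/11, 899/17, 191/3, 712/7, 184, 941/4, 633, 812]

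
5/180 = 1/36 ≈ 0.0278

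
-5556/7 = -793 - 5/7≈-793.71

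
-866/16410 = -433/8205 ≈ -0.0528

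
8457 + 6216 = 14673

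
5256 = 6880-1624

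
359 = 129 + 230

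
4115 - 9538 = -5423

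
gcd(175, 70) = 35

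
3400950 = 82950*41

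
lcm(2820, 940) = 2820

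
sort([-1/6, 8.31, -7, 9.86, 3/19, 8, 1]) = [-7, -1/6, 3/19, 1, 8, 8.31, 9.86]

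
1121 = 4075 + -2954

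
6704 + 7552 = 14256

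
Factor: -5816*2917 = -1*2^3*727^1*2917^1 = -16965272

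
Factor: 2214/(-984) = -1 * 2^(-2) * 3^2 = -9/4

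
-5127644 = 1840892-6968536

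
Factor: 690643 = 53^1 * 83^1 * 157^1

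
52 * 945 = 49140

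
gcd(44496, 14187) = 3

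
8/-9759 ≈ -0.000820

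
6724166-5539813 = 1184353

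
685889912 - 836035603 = -150145691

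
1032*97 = 100104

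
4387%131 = 64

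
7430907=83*89529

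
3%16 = 3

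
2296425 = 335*6855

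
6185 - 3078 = 3107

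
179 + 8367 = 8546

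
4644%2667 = 1977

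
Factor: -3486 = -1 * 2^1 * 3^1 * 7^1 * 83^1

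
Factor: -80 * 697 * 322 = -1 * 2^5 * 5^1 * 7^1 * 17^1 * 23^1 * 41^1 = -17954720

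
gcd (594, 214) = 2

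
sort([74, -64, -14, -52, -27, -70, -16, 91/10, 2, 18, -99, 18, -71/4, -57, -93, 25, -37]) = [-99, -93, -70, -64, -57, -52, -37, -27, -71/4, -16, -14, 2, 91/10, 18, 18, 25, 74]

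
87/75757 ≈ 0.00115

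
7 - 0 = 7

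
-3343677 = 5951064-9294741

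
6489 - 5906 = 583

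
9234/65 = 142 + 4/65 ≈ 142.06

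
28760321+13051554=41811875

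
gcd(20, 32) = 4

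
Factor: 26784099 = 3^2 * 2976011^1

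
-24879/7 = -3554-1/7 ≈ -3554.14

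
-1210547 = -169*7163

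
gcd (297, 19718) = 1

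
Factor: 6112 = 2^5*191^1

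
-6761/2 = -3380 - 1/2 = -3380.50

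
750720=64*11730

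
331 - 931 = -600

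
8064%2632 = 168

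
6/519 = 2/173 ≈ 0.0116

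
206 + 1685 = 1891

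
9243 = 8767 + 476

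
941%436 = 69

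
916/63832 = 229/15958 ≈ 0.0144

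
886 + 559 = 1445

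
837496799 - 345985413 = 491511386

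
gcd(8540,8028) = 4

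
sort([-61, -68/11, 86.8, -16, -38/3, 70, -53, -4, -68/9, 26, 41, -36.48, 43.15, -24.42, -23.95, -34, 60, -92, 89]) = [-92, -61, -53, -36.48, -34, -24.42, -23.95, -16, -38/3, -68/9, -68/11, -4, 26, 41, 43.15, 60, 70, 86.8, 89]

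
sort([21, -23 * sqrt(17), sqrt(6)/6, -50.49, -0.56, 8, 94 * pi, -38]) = [-23 * sqrt(17), -50.49, -38, -0.56, sqrt(6)/6, 8, 21, 94 * pi]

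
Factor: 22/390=3^(-1) * 5^(-1) * 11^1 * 13^(-1)=11/195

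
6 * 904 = 5424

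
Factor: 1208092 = 2^2 * 149^1 * 2027^1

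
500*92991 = 46495500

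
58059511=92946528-34887017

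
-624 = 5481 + -6105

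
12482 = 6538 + 5944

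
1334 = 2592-1258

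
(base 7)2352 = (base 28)132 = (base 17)303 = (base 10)870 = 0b1101100110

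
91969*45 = 4138605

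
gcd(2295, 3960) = 45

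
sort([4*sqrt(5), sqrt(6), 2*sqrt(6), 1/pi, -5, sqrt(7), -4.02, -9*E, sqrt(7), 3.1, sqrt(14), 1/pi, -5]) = [-9*E, -5, -5, -4.02, 1/pi, 1/pi, sqrt(6), sqrt(7), sqrt(7), 3.1, sqrt(14), 2*sqrt(6), 4*sqrt(5)]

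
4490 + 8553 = 13043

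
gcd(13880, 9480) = 40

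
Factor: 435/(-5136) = -1*2^(-4)*5^1*29^1*107^(-1) = -145/1712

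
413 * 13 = 5369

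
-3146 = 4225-7371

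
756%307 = 142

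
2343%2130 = 213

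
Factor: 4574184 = 2^3*3^1*190591^1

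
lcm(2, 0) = 0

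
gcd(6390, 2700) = 90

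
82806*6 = 496836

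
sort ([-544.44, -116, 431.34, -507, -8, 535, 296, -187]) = [-544.44, -507, -187, -116, -8, 296, 431.34, 535]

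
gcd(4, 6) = 2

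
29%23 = 6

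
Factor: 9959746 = 2^1*43^1*115811^1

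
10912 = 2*5456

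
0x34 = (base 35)1h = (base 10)52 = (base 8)64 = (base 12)44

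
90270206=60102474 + 30167732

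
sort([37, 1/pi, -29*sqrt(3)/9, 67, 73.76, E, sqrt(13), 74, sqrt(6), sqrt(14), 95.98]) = [-29*sqrt(3)/9, 1/pi, sqrt(6), E, sqrt(13), sqrt(14), 37, 67, 73.76, 74, 95.98]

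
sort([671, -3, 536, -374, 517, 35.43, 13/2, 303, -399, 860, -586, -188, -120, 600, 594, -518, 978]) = [-586, -518, -399, -374, -188, -120, -3, 13/2, 35.43, 303, 517, 536, 594, 600, 671, 860, 978]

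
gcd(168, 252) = 84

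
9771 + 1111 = 10882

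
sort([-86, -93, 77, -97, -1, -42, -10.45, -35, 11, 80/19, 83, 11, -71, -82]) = [-97, -93, -86, -82, -71, -42, -35, -10.45, -1, 80/19, 11, 11, 77, 83]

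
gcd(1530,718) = 2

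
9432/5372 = 2358/1343 ≈ 1.76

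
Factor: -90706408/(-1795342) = 2^2 * 13^1 * 872177^1 * 897671^(-1) = 45353204/897671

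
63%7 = 0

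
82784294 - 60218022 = 22566272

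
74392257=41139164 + 33253093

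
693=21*33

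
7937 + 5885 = 13822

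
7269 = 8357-1088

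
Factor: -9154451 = -1*89^1*102859^1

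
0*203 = 0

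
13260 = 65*204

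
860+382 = 1242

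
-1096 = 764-1860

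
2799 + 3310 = 6109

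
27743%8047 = 3602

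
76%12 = 4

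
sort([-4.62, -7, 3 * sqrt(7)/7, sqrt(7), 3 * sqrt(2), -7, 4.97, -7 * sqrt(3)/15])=[-7, -7, -4.62, -7 * sqrt(3)/15, 3 * sqrt(7)/7, sqrt(7), 3 * sqrt(2), 4.97]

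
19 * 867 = 16473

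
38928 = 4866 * 8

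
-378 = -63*6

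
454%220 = 14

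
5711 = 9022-3311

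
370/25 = 14 + 4/5 = 14.80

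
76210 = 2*38105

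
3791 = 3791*1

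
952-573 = 379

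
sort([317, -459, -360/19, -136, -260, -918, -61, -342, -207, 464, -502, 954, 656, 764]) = [-918, -502, -459, -342, -260, -207, -136, -61, -360/19, 317, 464, 656, 764, 954]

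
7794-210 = 7584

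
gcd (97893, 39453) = 3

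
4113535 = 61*67435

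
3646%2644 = 1002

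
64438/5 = 12887+3/5 = 12887.60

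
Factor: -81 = -1*3^4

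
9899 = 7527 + 2372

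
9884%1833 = 719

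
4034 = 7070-3036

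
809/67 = 12 + 5/67 ≈ 12.07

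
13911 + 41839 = 55750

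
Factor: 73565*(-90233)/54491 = -1*5^1*11^1*13^1*29^(-1)*631^1*1879^(-1)*14713^1 = -6637990645/54491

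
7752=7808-56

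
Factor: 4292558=2^1*769^1*2791^1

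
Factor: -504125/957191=-1*5^3*23^(-1)*37^1*109^1*41617^(-1)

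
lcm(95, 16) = 1520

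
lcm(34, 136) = 136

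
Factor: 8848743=3^1*41^1*71941^1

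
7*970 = 6790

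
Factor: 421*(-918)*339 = -1*2^1*3^4*17^1*113^1*421^1 = -131016042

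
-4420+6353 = 1933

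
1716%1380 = 336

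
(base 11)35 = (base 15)28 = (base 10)38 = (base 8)46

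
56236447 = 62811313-6574866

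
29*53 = 1537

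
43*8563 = 368209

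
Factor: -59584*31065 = -1*2^6*3^1*5^1*7^2*19^2*109^1 = -1850976960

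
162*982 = 159084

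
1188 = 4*297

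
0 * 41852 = 0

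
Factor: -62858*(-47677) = 2^1*7^3*53^1*139^1*593^1 = 2996880866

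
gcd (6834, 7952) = 2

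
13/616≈0.0211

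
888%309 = 270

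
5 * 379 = 1895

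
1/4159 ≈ 0.000240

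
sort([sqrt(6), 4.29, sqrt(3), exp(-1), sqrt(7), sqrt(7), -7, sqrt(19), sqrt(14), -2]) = [-7, -2, exp(-1), sqrt(3), sqrt(6), sqrt(7), sqrt(7), sqrt(14), 4.29, sqrt(19)]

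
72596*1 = 72596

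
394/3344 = 197/1672 ≈ 0.118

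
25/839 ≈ 0.0298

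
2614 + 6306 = 8920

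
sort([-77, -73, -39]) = [-77, -73, -39]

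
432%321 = 111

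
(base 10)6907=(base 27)9cm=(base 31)75p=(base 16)1afb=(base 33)6ba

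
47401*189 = 8958789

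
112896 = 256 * 441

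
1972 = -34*(-58)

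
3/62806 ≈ 0.0000478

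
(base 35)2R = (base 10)97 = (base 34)2T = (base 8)141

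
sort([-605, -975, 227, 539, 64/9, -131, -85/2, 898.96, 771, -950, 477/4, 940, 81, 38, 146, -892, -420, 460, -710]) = [-975, -950, -892, -710, -605, -420, -131, -85/2, 64/9, 38, 81, 477/4, 146, 227, 460, 539, 771, 898.96, 940]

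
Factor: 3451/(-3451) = -1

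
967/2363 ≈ 0.409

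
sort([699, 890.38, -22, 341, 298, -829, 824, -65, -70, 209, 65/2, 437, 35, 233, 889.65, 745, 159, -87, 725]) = [-829, -87, -70, -65, -22, 65/2, 35, 159, 209, 233, 298, 341, 437, 699, 725, 745, 824, 889.65, 890.38]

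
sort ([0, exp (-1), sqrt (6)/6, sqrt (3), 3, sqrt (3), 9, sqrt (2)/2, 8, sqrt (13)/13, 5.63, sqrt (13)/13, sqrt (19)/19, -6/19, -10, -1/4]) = [-10, -6/19, -1/4, 0, sqrt (19)/19, sqrt (13)/13, sqrt (13)/13, exp (-1), sqrt (6)/6, sqrt (2)/2, sqrt (3), sqrt (3), 3, 5.63, 8, 9]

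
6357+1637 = 7994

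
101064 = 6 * 16844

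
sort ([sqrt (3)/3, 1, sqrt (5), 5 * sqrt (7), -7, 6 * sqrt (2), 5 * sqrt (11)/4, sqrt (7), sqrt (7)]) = [-7, sqrt (3)/3, 1, sqrt (5), sqrt (7), sqrt (7), 5 * sqrt (11)/4, 6 * sqrt (2), 5 * sqrt (7)]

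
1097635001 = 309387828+788247173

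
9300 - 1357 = 7943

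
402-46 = 356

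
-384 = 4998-5382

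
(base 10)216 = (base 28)7k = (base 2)11011000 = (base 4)3120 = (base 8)330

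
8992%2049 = 796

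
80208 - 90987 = -10779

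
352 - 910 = -558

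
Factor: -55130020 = -1 * 2^2 * 5^1 * 11^3 * 19^1 * 109^1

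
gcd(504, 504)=504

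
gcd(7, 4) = 1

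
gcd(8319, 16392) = 3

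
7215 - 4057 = 3158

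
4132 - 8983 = -4851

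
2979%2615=364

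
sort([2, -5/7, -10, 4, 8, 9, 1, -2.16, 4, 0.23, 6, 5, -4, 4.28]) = [-10, -4, -2.16, -5/7, 0.23, 1, 2, 4, 4, 4.28, 5, 6, 8, 9]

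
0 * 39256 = 0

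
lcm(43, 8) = 344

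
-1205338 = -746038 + -459300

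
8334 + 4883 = 13217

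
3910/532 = 1955/266 ≈ 7.35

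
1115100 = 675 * 1652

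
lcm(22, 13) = 286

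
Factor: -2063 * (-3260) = 2^2 * 5^1 * 163^1 * 2063^1 = 6725380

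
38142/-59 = -646 - 28/59 ≈ -646.47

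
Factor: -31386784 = -1 * 2^5 * 11^1 * 13^1 * 19^3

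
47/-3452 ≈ -0.0136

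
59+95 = 154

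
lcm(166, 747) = 1494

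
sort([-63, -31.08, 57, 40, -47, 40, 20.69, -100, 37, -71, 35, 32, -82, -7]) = [-100, -82, -71, -63, -47, -31.08, -7, 20.69, 32, 35, 37, 40, 40, 57]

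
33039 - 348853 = -315814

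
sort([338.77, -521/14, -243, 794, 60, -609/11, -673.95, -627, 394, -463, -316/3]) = [-673.95, -627, -463, -243, -316/3, -609/11, -521/14, 60, 338.77, 394, 794]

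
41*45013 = 1845533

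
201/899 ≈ 0.224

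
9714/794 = 4857/397 ≈ 12.23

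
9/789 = 3/263 ≈ 0.0114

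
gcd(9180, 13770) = 4590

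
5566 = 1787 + 3779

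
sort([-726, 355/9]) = [-726, 355/9]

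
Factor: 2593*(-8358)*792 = -1*2^4*3^3*7^1*11^1*199^1*2593^1 = -17164456848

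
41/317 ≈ 0.129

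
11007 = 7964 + 3043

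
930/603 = 1 + 109/201 ≈ 1.54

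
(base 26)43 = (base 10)107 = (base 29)3k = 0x6b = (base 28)3n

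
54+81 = 135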